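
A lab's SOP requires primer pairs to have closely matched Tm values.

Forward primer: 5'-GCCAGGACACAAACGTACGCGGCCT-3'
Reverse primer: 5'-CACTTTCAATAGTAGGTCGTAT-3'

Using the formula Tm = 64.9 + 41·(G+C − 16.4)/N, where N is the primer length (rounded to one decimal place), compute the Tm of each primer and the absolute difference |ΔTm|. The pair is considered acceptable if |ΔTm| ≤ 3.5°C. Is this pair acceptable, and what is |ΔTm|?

Forward: G+C = 16, N = 25 → Tm = 64.9 + 41·(16 − 16.4)/25 = 64.2°C.
Reverse: G+C = 8, N = 22 → Tm = 64.9 + 41·(8 − 16.4)/22 = 49.2°C.
|ΔTm| = |64.2 − 49.2| = 15.0°C, > 3.5°C.

|ΔTm| = 15.0°C; the pair is not acceptable.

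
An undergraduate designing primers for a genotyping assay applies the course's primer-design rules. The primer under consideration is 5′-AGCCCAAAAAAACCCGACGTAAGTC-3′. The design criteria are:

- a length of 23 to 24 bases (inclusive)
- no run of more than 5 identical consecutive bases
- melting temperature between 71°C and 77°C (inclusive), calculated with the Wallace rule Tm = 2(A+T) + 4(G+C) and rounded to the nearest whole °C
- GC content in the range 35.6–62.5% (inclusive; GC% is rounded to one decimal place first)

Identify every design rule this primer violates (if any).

Base counts: A=11, T=2, G=4, C=8 (length 25).
length: length 25, outside 23–24 ✗
homopolymer run: longest run = 7, exceeds 5 ✗
Tm: Tm = 2·13 + 4·12 = 74°C ✓
GC content: GC 12/25 = 48.0% ✓

Fails: length, homopolymer run.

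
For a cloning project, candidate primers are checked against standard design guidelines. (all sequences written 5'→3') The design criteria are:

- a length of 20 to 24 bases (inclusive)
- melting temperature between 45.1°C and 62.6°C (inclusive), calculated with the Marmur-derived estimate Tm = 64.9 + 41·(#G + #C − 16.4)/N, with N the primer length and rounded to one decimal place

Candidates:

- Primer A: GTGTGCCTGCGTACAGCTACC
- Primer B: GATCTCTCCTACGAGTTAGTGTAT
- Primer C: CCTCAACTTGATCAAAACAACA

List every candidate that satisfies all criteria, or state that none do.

Primer A (21 nt, A=3 T=5 G=6 C=7): length 21 ✓; Tm = 64.9 + 41·(13 − 16.4)/21 = 58.3°C ✓ — passes.
Primer B (24 nt, A=5 T=9 G=5 C=5): length 24 ✓; Tm = 64.9 + 41·(10 − 16.4)/24 = 54.0°C ✓ — passes.
Primer C (22 nt, A=10 T=4 G=1 C=7): length 22 ✓; Tm = 64.9 + 41·(8 − 16.4)/22 = 49.2°C ✓ — passes.

Primer A, Primer B and Primer C.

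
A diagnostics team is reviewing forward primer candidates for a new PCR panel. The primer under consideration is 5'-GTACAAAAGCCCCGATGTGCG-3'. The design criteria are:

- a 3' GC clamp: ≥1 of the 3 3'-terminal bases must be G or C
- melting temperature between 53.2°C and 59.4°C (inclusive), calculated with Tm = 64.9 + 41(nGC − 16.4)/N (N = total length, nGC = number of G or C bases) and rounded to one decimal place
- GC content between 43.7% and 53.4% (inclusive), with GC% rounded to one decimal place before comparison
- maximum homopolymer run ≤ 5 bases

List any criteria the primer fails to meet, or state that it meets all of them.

Base counts: A=6, T=3, G=6, C=6 (length 21).
GC clamp: 3' end GCG has 3 G/C ✓
Tm: Tm = 64.9 + 41·(12 − 16.4)/21 = 56.3°C ✓
GC content: GC 12/21 = 57.1%, outside 43.7–53.4% ✗
homopolymer run: longest run = 4 ✓

Fails: GC content.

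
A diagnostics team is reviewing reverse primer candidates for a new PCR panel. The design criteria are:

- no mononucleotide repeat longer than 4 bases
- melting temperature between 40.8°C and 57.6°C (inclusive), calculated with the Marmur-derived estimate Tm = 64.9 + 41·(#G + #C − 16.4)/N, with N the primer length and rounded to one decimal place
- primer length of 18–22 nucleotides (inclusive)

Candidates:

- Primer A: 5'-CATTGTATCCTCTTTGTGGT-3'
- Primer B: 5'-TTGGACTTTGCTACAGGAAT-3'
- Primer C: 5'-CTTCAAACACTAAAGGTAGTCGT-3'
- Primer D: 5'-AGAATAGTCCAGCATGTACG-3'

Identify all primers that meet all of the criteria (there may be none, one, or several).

Primer A, Primer B and Primer D.

Primer A (20 nt, A=2 T=10 G=4 C=4): longest run = 3 ✓; Tm = 64.9 + 41·(8 − 16.4)/20 = 47.7°C ✓; length 20 ✓ — passes.
Primer B (20 nt, A=5 T=7 G=5 C=3): longest run = 3 ✓; Tm = 64.9 + 41·(8 − 16.4)/20 = 47.7°C ✓; length 20 ✓ — passes.
Primer C (23 nt, A=8 T=6 G=4 C=5): longest run = 3 ✓; Tm = 64.9 + 41·(9 − 16.4)/23 = 51.7°C ✓; length 23, outside 18–22 ✗ — fails.
Primer D (20 nt, A=7 T=4 G=5 C=4): longest run = 2 ✓; Tm = 64.9 + 41·(9 − 16.4)/20 = 49.7°C ✓; length 20 ✓ — passes.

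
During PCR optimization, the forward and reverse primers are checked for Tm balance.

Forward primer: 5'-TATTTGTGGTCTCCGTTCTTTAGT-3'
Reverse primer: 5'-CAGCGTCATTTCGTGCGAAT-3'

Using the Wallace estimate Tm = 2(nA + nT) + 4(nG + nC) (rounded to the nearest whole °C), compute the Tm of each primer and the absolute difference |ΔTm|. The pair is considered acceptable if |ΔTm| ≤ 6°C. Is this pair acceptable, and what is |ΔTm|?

|ΔTm| = 6°C; the pair is acceptable.

Forward: A=2 T=13 G=5 C=4 → Tm = 2·15 + 4·9 = 66°C.
Reverse: A=4 T=6 G=5 C=5 → Tm = 2·10 + 4·10 = 60°C.
|ΔTm| = |66 − 60| = 6°C, ≤ 6°C.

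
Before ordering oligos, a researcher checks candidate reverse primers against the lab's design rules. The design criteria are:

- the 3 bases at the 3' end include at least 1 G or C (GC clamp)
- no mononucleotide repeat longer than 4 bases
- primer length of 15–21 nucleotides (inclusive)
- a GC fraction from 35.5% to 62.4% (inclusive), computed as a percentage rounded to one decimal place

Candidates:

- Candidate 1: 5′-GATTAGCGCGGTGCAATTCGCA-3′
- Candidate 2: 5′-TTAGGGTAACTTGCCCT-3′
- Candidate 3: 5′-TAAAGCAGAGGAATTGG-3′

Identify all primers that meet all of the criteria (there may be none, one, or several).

Candidate 2 and Candidate 3.

Candidate 1 (22 nt, A=5 T=5 G=7 C=5): 3' end GCA has 2 G/C ✓; longest run = 2 ✓; length 22, outside 15–21 ✗; GC 12/22 = 54.5% ✓ — fails.
Candidate 2 (17 nt, A=3 T=6 G=4 C=4): 3' end CCT has 2 G/C ✓; longest run = 3 ✓; length 17 ✓; GC 8/17 = 47.1% ✓ — passes.
Candidate 3 (17 nt, A=7 T=3 G=6 C=1): 3' end TGG has 2 G/C ✓; longest run = 3 ✓; length 17 ✓; GC 7/17 = 41.2% ✓ — passes.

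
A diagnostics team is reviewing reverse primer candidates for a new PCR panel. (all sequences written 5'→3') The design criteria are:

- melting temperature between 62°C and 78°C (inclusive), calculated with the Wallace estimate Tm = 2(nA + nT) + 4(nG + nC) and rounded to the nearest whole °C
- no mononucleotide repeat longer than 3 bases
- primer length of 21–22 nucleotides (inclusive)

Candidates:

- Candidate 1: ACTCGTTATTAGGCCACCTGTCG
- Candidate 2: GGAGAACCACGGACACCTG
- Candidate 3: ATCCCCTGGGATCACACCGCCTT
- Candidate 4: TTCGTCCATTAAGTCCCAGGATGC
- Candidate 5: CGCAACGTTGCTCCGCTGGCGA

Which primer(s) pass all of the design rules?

Candidate 5 only.

Candidate 1 (23 nt, A=4 T=7 G=5 C=7): Tm = 2·11 + 4·12 = 70°C ✓; longest run = 2 ✓; length 23, outside 21–22 ✗ — fails.
Candidate 2 (19 nt, A=6 T=1 G=6 C=6): Tm = 2·7 + 4·12 = 62°C ✓; longest run = 2 ✓; length 19, outside 21–22 ✗ — fails.
Candidate 3 (23 nt, A=4 T=5 G=4 C=10): Tm = 2·9 + 4·14 = 74°C ✓; longest run = 4, exceeds 3 ✗; length 23, outside 21–22 ✗ — fails.
Candidate 4 (24 nt, A=5 T=7 G=5 C=7): Tm = 2·12 + 4·12 = 72°C ✓; longest run = 3 ✓; length 24, outside 21–22 ✗ — fails.
Candidate 5 (22 nt, A=3 T=4 G=7 C=8): Tm = 2·7 + 4·15 = 74°C ✓; longest run = 2 ✓; length 22 ✓ — passes.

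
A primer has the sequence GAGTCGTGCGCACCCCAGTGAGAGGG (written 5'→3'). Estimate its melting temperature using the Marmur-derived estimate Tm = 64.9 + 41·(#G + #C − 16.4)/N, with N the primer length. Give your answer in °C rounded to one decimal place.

Base counts: A=5, T=3, G=11, C=7; G+C = 18, N = 26.
Tm = 64.9 + 41·(18 − 16.4)/26 = 64.9 + 65.60/26 = 67.4°C.

67.4°C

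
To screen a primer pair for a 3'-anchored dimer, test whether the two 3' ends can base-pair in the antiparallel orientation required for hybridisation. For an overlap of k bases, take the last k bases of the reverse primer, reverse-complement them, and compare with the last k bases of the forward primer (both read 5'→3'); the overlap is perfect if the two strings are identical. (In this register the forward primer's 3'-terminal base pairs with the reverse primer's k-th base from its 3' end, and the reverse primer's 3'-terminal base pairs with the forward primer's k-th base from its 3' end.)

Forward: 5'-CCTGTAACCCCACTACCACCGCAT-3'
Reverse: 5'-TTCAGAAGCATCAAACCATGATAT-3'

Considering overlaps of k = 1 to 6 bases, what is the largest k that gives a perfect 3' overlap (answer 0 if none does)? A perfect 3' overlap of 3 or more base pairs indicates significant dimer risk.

Longest perfect overlap: 2 complementary base pairs; below the dimer-risk threshold (threshold 3).

Last 6 bases (5'→3') — forward …CCGCAT, reverse …TGATAT.
Reverse complement of the reverse primer's last 6 bases: ATATCA; its first k bases are the reverse complement of the reverse primer's last k bases, so a perfect k-base overlap needs the forward primer's last k bases to equal them.
Comparing (forward last k vs required): k=1: T vs A ✗; k=2: AT vs AT ✓; k=3: CAT vs ATA ✗; k=4: GCAT vs ATAT ✗; k=5: CGCAT vs ATATC ✗; k=6: CCGCAT vs ATATCA ✗.
Only k = 2 is perfect, so the longest perfect 3' overlap is 2.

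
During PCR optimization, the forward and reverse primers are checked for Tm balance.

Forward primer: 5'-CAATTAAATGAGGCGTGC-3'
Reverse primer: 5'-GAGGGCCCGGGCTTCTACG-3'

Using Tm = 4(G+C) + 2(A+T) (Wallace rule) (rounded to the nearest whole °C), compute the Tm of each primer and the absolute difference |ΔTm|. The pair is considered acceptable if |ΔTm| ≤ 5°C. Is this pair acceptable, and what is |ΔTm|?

Forward: A=6 T=4 G=5 C=3 → Tm = 2·10 + 4·8 = 52°C.
Reverse: A=2 T=3 G=8 C=6 → Tm = 2·5 + 4·14 = 66°C.
|ΔTm| = |52 − 66| = 14°C, > 5°C.

|ΔTm| = 14°C; the pair is not acceptable.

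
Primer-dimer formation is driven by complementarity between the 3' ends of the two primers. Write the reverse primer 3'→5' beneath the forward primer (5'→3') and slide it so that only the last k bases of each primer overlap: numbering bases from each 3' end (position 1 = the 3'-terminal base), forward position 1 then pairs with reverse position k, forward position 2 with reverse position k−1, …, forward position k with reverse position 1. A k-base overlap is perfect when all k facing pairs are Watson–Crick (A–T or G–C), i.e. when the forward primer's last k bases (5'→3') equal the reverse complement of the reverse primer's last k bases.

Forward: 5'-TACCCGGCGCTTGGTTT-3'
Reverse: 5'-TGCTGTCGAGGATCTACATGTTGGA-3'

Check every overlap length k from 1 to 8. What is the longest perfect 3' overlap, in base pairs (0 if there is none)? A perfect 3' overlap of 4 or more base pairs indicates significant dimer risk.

Longest perfect overlap: 1 complementary base pair; below the dimer-risk threshold (threshold 4).

Last 8 bases (5'→3') — forward …CTTGGTTT, reverse …ATGTTGGA.
Reverse complement of the reverse primer's last 8 bases: TCCAACAT; its first k bases are the reverse complement of the reverse primer's last k bases, so a perfect k-base overlap needs the forward primer's last k bases to equal them.
Comparing (forward last k vs required): k=1: T vs T ✓; k=2: TT vs TC ✗; k=3: TTT vs TCC ✗; k=4: GTTT vs TCCA ✗; k=5: GGTTT vs TCCAA ✗; k=6: TGGTTT vs TCCAAC ✗; k=7: TTGGTTT vs TCCAACA ✗; k=8: CTTGGTTT vs TCCAACAT ✗.
Only k = 1 is perfect, so the longest perfect 3' overlap is 1.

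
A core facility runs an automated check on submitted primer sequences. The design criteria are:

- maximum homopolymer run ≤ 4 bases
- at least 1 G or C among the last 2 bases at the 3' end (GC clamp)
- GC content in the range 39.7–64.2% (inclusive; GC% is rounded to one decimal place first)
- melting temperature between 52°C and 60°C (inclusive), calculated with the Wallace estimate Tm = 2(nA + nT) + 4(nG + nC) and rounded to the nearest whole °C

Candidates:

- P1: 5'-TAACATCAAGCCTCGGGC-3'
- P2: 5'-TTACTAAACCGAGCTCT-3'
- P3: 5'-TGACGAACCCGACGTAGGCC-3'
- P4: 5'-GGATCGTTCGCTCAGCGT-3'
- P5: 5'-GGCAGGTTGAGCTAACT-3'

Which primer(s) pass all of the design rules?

P1, P4 and P5.

P1 (18 nt, A=5 T=3 G=4 C=6): longest run = 3 ✓; 3' end GC has 2 G/C ✓; GC 10/18 = 55.6% ✓; Tm = 2·8 + 4·10 = 56°C ✓ — passes.
P2 (17 nt, A=5 T=5 G=2 C=5): longest run = 3 ✓; 3' end CT has 1 G/C ✓; GC 7/17 = 41.2% ✓; Tm = 2·10 + 4·7 = 48°C, outside 52–60°C ✗ — fails.
P3 (20 nt, A=5 T=2 G=6 C=7): longest run = 3 ✓; 3' end CC has 2 G/C ✓; GC 13/20 = 65.0%, outside 39.7–64.2% ✗; Tm = 2·7 + 4·13 = 66°C, outside 52–60°C ✗ — fails.
P4 (18 nt, A=2 T=5 G=6 C=5): longest run = 2 ✓; 3' end GT has 1 G/C ✓; GC 11/18 = 61.1% ✓; Tm = 2·7 + 4·11 = 58°C ✓ — passes.
P5 (17 nt, A=4 T=4 G=6 C=3): longest run = 2 ✓; 3' end CT has 1 G/C ✓; GC 9/17 = 52.9% ✓; Tm = 2·8 + 4·9 = 52°C ✓ — passes.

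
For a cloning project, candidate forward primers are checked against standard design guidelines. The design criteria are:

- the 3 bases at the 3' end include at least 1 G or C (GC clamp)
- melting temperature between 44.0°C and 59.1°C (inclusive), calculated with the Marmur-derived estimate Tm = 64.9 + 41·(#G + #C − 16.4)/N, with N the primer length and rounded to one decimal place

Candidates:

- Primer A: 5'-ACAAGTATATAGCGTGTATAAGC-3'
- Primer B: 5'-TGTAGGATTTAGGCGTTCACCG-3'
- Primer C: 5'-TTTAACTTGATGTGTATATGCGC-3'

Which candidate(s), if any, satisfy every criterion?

Primer A (23 nt, A=9 T=6 G=5 C=3): 3' end AGC has 2 G/C ✓; Tm = 64.9 + 41·(8 − 16.4)/23 = 49.9°C ✓ — passes.
Primer B (22 nt, A=4 T=7 G=7 C=4): 3' end CCG has 3 G/C ✓; Tm = 64.9 + 41·(11 − 16.4)/22 = 54.8°C ✓ — passes.
Primer C (23 nt, A=5 T=10 G=5 C=3): 3' end CGC has 3 G/C ✓; Tm = 64.9 + 41·(8 − 16.4)/23 = 49.9°C ✓ — passes.

Primer A, Primer B and Primer C.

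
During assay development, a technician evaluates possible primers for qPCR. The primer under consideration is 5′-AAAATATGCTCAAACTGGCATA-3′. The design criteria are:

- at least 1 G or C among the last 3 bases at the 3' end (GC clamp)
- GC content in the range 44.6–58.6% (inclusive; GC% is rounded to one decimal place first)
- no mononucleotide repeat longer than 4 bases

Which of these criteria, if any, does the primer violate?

Fails: GC clamp, GC content.

Base counts: A=10, T=5, G=3, C=4 (length 22).
GC clamp: 3' end ATA has 0 G/C, need ≥1 ✗
GC content: GC 7/22 = 31.8%, outside 44.6–58.6% ✗
homopolymer run: longest run = 4 ✓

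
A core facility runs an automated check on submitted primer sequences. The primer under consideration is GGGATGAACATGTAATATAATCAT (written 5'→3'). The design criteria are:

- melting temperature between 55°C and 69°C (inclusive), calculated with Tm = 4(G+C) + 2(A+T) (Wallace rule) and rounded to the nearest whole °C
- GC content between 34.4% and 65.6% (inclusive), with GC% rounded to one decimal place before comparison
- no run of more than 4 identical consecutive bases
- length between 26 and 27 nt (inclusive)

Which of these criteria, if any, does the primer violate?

Fails: GC content, length.

Base counts: A=10, T=7, G=5, C=2 (length 24).
Tm: Tm = 2·17 + 4·7 = 62°C ✓
GC content: GC 7/24 = 29.2%, outside 34.4–65.6% ✗
homopolymer run: longest run = 3 ✓
length: length 24, outside 26–27 ✗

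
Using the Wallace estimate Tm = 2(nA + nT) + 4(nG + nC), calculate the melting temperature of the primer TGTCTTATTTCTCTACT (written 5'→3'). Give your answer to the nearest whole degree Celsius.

44°C

Base counts: A=2, T=10, G=1, C=4 (length 17).
Tm = 2·(2+10) + 4·(1+4) = 2·12 + 4·5 = 24 + 20 = 44°C.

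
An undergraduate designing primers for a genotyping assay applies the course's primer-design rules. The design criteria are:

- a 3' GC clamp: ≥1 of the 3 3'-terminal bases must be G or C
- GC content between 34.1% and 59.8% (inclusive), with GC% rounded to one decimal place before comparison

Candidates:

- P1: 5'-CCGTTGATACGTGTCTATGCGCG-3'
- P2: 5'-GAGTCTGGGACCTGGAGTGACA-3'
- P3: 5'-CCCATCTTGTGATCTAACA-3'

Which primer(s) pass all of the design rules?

P1, P2 and P3.

P1 (23 nt, A=3 T=7 G=7 C=6): 3' end GCG has 3 G/C ✓; GC 13/23 = 56.5% ✓ — passes.
P2 (22 nt, A=5 T=4 G=9 C=4): 3' end ACA has 1 G/C ✓; GC 13/22 = 59.1% ✓ — passes.
P3 (19 nt, A=5 T=6 G=2 C=6): 3' end ACA has 1 G/C ✓; GC 8/19 = 42.1% ✓ — passes.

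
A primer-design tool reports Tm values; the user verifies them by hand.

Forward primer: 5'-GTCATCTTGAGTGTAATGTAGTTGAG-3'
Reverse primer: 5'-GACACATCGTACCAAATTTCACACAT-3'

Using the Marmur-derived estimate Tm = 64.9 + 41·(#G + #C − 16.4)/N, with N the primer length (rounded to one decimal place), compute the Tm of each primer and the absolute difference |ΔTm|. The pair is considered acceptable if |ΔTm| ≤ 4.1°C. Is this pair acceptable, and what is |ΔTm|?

Forward: G+C = 10, N = 26 → Tm = 64.9 + 41·(10 − 16.4)/26 = 54.8°C.
Reverse: G+C = 10, N = 26 → Tm = 64.9 + 41·(10 − 16.4)/26 = 54.8°C.
|ΔTm| = |54.8 − 54.8| = 0.0°C, ≤ 4.1°C.

|ΔTm| = 0.0°C; the pair is acceptable.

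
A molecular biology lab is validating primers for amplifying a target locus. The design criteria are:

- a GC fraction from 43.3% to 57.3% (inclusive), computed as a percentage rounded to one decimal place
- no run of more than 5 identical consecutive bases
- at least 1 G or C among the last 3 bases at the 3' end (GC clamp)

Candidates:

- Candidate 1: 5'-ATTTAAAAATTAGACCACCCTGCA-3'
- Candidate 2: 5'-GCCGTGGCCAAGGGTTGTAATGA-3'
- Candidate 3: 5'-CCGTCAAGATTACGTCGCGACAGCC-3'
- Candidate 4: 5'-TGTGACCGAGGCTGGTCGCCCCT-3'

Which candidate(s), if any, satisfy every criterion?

Candidate 2 only.

Candidate 1 (24 nt, A=10 T=6 G=2 C=6): GC 8/24 = 33.3%, outside 43.3–57.3% ✗; longest run = 5 ✓; 3' end GCA has 2 G/C ✓ — fails.
Candidate 2 (23 nt, A=5 T=5 G=9 C=4): GC 13/23 = 56.5% ✓; longest run = 3 ✓; 3' end TGA has 1 G/C ✓ — passes.
Candidate 3 (25 nt, A=6 T=4 G=6 C=9): GC 15/25 = 60.0%, outside 43.3–57.3% ✗; longest run = 2 ✓; 3' end GCC has 3 G/C ✓ — fails.
Candidate 4 (23 nt, A=2 T=5 G=8 C=8): GC 16/23 = 69.6%, outside 43.3–57.3% ✗; longest run = 4 ✓; 3' end CCT has 2 G/C ✓ — fails.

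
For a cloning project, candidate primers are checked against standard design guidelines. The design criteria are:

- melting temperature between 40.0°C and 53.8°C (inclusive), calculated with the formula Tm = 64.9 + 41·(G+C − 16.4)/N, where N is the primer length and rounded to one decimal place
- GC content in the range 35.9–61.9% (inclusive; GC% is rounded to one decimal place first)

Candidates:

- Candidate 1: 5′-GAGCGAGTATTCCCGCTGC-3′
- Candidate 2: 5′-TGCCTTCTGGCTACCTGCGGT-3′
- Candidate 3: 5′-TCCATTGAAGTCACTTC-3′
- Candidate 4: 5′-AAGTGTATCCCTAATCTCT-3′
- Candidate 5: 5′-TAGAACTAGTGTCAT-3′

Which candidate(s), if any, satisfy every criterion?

Candidate 1 (19 nt, A=3 T=4 G=6 C=6): Tm = 64.9 + 41·(12 − 16.4)/19 = 55.4°C, outside 40.0–53.8°C ✗; GC 12/19 = 63.2%, outside 35.9–61.9% ✗ — fails.
Candidate 2 (21 nt, A=1 T=7 G=6 C=7): Tm = 64.9 + 41·(13 − 16.4)/21 = 58.3°C, outside 40.0–53.8°C ✗; GC 13/21 = 61.9% ✓ — fails.
Candidate 3 (17 nt, A=4 T=6 G=2 C=5): Tm = 64.9 + 41·(7 − 16.4)/17 = 42.2°C ✓; GC 7/17 = 41.2% ✓ — passes.
Candidate 4 (19 nt, A=5 T=7 G=2 C=5): Tm = 64.9 + 41·(7 − 16.4)/19 = 44.6°C ✓; GC 7/19 = 36.8% ✓ — passes.
Candidate 5 (15 nt, A=5 T=5 G=3 C=2): Tm = 64.9 + 41·(5 − 16.4)/15 = 33.7°C, outside 40.0–53.8°C ✗; GC 5/15 = 33.3%, outside 35.9–61.9% ✗ — fails.

Candidate 3 and Candidate 4.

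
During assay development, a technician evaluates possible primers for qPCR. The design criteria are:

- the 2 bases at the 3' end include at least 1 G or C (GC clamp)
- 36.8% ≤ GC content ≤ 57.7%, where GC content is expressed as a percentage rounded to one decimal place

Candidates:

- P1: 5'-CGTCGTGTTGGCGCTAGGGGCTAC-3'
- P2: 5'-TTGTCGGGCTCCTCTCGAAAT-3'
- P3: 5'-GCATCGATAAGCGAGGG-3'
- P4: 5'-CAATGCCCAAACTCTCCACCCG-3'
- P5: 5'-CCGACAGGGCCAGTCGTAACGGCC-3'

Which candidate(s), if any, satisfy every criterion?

P1 (24 nt, A=2 T=6 G=10 C=6): 3' end AC has 1 G/C ✓; GC 16/24 = 66.7%, outside 36.8–57.7% ✗ — fails.
P2 (21 nt, A=3 T=7 G=5 C=6): 3' end AT has 0 G/C, need ≥1 ✗; GC 11/21 = 52.4% ✓ — fails.
P3 (17 nt, A=5 T=2 G=7 C=3): 3' end GG has 2 G/C ✓; GC 10/17 = 58.8%, outside 36.8–57.7% ✗ — fails.
P4 (22 nt, A=6 T=3 G=2 C=11): 3' end CG has 2 G/C ✓; GC 13/22 = 59.1%, outside 36.8–57.7% ✗ — fails.
P5 (24 nt, A=5 T=2 G=8 C=9): 3' end CC has 2 G/C ✓; GC 17/24 = 70.8%, outside 36.8–57.7% ✗ — fails.

None of the candidates satisfy all criteria.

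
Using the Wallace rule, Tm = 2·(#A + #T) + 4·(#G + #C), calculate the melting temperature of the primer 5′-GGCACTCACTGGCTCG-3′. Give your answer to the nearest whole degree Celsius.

Base counts: A=2, T=3, G=5, C=6 (length 16).
Tm = 2·(2+3) + 4·(5+6) = 2·5 + 4·11 = 10 + 44 = 54°C.

54°C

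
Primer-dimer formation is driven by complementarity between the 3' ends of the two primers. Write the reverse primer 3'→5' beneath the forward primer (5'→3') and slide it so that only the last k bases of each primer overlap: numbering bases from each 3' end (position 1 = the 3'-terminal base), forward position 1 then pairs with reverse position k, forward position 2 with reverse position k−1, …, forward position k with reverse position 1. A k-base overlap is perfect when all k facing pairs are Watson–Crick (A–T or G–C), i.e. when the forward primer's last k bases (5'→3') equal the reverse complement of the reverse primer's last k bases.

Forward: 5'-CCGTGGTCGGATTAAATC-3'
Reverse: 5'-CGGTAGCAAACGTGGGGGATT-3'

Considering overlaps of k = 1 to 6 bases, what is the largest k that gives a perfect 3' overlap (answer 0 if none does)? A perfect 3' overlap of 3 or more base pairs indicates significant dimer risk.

Longest perfect overlap: 4 complementary base pairs; significant dimer risk (threshold 3).

Last 6 bases (5'→3') — forward …TAAATC, reverse …GGGATT.
Reverse complement of the reverse primer's last 6 bases: AATCCC; its first k bases are the reverse complement of the reverse primer's last k bases, so a perfect k-base overlap needs the forward primer's last k bases to equal them.
Comparing (forward last k vs required): k=1: C vs A ✗; k=2: TC vs AA ✗; k=3: ATC vs AAT ✗; k=4: AATC vs AATC ✓; k=5: AAATC vs AATCC ✗; k=6: TAAATC vs AATCCC ✗.
Only k = 4 is perfect, so the longest perfect 3' overlap is 4.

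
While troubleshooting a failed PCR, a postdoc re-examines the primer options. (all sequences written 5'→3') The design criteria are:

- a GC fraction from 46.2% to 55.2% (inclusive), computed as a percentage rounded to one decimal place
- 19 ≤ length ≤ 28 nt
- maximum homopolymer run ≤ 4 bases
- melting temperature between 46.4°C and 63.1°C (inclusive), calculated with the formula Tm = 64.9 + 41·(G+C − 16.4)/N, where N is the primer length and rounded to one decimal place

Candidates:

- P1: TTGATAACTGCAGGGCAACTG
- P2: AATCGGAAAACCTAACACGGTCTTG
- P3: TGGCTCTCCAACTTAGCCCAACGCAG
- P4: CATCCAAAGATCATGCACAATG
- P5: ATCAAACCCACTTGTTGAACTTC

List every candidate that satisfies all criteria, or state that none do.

P1 only.

P1 (21 nt, A=6 T=5 G=6 C=4): GC 10/21 = 47.6% ✓; length 21 ✓; longest run = 3 ✓; Tm = 64.9 + 41·(10 − 16.4)/21 = 52.4°C ✓ — passes.
P2 (25 nt, A=9 T=5 G=5 C=6): GC 11/25 = 44.0%, outside 46.2–55.2% ✗; length 25 ✓; longest run = 4 ✓; Tm = 64.9 + 41·(11 − 16.4)/25 = 56.0°C ✓ — fails.
P3 (26 nt, A=6 T=5 G=5 C=10): GC 15/26 = 57.7%, outside 46.2–55.2% ✗; length 26 ✓; longest run = 3 ✓; Tm = 64.9 + 41·(15 − 16.4)/26 = 62.7°C ✓ — fails.
P4 (22 nt, A=9 T=4 G=3 C=6): GC 9/22 = 40.9%, outside 46.2–55.2% ✗; length 22 ✓; longest run = 3 ✓; Tm = 64.9 + 41·(9 − 16.4)/22 = 51.1°C ✓ — fails.
P5 (23 nt, A=7 T=7 G=2 C=7): GC 9/23 = 39.1%, outside 46.2–55.2% ✗; length 23 ✓; longest run = 3 ✓; Tm = 64.9 + 41·(9 − 16.4)/23 = 51.7°C ✓ — fails.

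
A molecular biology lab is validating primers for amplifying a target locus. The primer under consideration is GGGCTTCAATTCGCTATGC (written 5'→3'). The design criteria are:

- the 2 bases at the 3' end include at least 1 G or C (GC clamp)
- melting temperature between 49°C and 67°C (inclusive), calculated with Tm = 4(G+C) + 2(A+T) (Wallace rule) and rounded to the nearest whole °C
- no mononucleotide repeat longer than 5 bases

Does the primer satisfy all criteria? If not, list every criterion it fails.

Base counts: A=3, T=6, G=5, C=5 (length 19).
GC clamp: 3' end GC has 2 G/C ✓
Tm: Tm = 2·9 + 4·10 = 58°C ✓
homopolymer run: longest run = 3 ✓

Meets all criteria.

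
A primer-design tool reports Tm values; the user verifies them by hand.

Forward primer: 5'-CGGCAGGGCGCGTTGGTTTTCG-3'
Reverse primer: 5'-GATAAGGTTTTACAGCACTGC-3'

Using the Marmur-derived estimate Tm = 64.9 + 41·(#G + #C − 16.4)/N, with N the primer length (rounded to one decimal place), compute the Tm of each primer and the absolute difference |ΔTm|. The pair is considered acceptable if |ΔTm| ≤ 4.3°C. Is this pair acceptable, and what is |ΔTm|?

Forward: G+C = 15, N = 22 → Tm = 64.9 + 41·(15 − 16.4)/22 = 62.3°C.
Reverse: G+C = 9, N = 21 → Tm = 64.9 + 41·(9 − 16.4)/21 = 50.5°C.
|ΔTm| = |62.3 − 50.5| = 11.8°C, > 4.3°C.

|ΔTm| = 11.8°C; the pair is not acceptable.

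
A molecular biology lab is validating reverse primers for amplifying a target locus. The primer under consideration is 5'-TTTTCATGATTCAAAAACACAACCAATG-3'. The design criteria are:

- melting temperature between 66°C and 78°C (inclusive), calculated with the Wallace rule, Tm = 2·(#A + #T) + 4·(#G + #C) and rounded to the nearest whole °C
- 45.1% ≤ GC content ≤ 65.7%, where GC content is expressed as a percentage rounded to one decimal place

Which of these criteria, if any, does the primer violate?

Base counts: A=12, T=8, G=2, C=6 (length 28).
Tm: Tm = 2·20 + 4·8 = 72°C ✓
GC content: GC 8/28 = 28.6%, outside 45.1–65.7% ✗

Fails: GC content.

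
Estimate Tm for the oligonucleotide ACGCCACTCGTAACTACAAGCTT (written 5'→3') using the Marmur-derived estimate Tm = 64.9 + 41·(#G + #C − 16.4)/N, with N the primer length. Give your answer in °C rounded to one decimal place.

55.3°C

Base counts: A=7, T=5, G=3, C=8; G+C = 11, N = 23.
Tm = 64.9 + 41·(11 − 16.4)/23 = 64.9 + -221.40/23 = 55.3°C.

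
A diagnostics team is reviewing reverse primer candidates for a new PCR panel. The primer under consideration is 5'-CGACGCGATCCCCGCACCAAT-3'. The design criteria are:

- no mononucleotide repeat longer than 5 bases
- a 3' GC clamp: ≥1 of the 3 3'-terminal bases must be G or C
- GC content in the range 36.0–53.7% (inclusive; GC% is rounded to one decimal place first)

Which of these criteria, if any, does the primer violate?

Base counts: A=5, T=2, G=4, C=10 (length 21).
homopolymer run: longest run = 4 ✓
GC clamp: 3' end AAT has 0 G/C, need ≥1 ✗
GC content: GC 14/21 = 66.7%, outside 36.0–53.7% ✗

Fails: GC clamp, GC content.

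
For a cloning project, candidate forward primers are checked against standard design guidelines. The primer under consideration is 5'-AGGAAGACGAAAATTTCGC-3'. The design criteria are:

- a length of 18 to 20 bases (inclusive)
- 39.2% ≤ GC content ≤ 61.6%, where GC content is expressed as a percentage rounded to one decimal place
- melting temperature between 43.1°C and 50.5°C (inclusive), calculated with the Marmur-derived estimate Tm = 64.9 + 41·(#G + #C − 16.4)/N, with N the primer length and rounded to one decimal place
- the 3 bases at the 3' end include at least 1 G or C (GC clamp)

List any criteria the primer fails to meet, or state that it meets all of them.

Meets all criteria.

Base counts: A=8, T=3, G=5, C=3 (length 19).
length: length 19 ✓
GC content: GC 8/19 = 42.1% ✓
Tm: Tm = 64.9 + 41·(8 − 16.4)/19 = 46.8°C ✓
GC clamp: 3' end CGC has 3 G/C ✓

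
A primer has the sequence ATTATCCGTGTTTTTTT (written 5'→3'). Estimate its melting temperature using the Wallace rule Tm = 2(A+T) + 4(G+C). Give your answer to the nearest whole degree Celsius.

Base counts: A=2, T=11, G=2, C=2 (length 17).
Tm = 2·(2+11) + 4·(2+2) = 2·13 + 4·4 = 26 + 16 = 42°C.

42°C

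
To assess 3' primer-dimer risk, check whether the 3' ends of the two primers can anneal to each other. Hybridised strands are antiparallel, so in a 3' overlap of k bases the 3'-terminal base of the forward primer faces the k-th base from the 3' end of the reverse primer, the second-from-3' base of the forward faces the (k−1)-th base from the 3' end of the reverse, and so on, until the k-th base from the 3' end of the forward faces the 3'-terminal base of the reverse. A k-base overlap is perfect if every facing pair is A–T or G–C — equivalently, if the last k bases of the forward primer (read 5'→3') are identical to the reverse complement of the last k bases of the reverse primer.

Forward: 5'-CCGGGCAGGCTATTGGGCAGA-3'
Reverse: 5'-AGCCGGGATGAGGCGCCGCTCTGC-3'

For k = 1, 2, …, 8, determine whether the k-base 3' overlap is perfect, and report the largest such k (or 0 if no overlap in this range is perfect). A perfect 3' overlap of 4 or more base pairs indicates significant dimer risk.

Last 8 bases (5'→3') — forward …TGGGCAGA, reverse …CGCTCTGC.
Reverse complement of the reverse primer's last 8 bases: GCAGAGCG; its first k bases are the reverse complement of the reverse primer's last k bases, so a perfect k-base overlap needs the forward primer's last k bases to equal them.
Comparing (forward last k vs required): k=1: A vs G ✗; k=2: GA vs GC ✗; k=3: AGA vs GCA ✗; k=4: CAGA vs GCAG ✗; k=5: GCAGA vs GCAGA ✓; k=6: GGCAGA vs GCAGAG ✗; k=7: GGGCAGA vs GCAGAGC ✗; k=8: TGGGCAGA vs GCAGAGCG ✗.
Only k = 5 is perfect, so the longest perfect 3' overlap is 5.

Longest perfect overlap: 5 complementary base pairs; significant dimer risk (threshold 4).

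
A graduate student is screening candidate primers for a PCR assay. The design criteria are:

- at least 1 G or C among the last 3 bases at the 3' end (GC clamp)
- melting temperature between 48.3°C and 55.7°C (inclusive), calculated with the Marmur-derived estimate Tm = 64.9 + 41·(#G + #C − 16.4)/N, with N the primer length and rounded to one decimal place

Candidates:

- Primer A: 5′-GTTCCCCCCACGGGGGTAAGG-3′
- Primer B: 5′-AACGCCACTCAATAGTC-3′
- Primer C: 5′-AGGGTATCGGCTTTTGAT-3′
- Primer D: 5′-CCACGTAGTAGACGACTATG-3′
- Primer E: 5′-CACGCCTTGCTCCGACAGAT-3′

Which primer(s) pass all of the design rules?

Primer A (21 nt, A=3 T=3 G=8 C=7): 3' end AGG has 2 G/C ✓; Tm = 64.9 + 41·(15 − 16.4)/21 = 62.2°C, outside 48.3–55.7°C ✗ — fails.
Primer B (17 nt, A=6 T=3 G=2 C=6): 3' end GTC has 2 G/C ✓; Tm = 64.9 + 41·(8 − 16.4)/17 = 44.6°C, outside 48.3–55.7°C ✗ — fails.
Primer C (18 nt, A=3 T=7 G=6 C=2): 3' end GAT has 1 G/C ✓; Tm = 64.9 + 41·(8 − 16.4)/18 = 45.8°C, outside 48.3–55.7°C ✗ — fails.
Primer D (20 nt, A=6 T=4 G=5 C=5): 3' end ATG has 1 G/C ✓; Tm = 64.9 + 41·(10 − 16.4)/20 = 51.8°C ✓ — passes.
Primer E (20 nt, A=4 T=4 G=4 C=8): 3' end GAT has 1 G/C ✓; Tm = 64.9 + 41·(12 − 16.4)/20 = 55.9°C, outside 48.3–55.7°C ✗ — fails.

Primer D only.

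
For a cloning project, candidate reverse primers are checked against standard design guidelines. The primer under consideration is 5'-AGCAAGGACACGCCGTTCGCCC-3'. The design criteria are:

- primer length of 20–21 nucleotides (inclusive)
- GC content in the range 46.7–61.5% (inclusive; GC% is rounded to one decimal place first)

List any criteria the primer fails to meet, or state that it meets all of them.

Fails: length, GC content.

Base counts: A=5, T=2, G=6, C=9 (length 22).
length: length 22, outside 20–21 ✗
GC content: GC 15/22 = 68.2%, outside 46.7–61.5% ✗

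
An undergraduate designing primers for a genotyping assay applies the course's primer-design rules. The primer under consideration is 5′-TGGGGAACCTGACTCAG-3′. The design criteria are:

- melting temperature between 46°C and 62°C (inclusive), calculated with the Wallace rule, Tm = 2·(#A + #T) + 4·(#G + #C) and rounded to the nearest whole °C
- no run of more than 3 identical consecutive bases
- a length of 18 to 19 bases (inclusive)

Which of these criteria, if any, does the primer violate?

Fails: homopolymer run, length.

Base counts: A=4, T=3, G=6, C=4 (length 17).
Tm: Tm = 2·7 + 4·10 = 54°C ✓
homopolymer run: longest run = 4, exceeds 3 ✗
length: length 17, outside 18–19 ✗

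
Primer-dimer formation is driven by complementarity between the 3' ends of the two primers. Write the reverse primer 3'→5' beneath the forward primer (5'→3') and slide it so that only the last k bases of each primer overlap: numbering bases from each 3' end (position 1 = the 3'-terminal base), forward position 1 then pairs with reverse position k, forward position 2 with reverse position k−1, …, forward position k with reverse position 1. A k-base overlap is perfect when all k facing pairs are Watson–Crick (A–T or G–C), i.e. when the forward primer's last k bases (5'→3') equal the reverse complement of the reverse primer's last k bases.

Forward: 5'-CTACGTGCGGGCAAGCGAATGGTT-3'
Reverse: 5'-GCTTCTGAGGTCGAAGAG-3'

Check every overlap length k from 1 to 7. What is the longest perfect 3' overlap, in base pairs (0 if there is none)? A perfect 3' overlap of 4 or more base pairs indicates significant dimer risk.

Longest perfect overlap: 0 complementary base pairs; below the dimer-risk threshold (threshold 4).

Last 7 bases (5'→3') — forward …AATGGTT, reverse …CGAAGAG.
Reverse complement of the reverse primer's last 7 bases: CTCTTCG; its first k bases are the reverse complement of the reverse primer's last k bases, so a perfect k-base overlap needs the forward primer's last k bases to equal them.
Comparing (forward last k vs required): k=1: T vs C ✗; k=2: TT vs CT ✗; k=3: GTT vs CTC ✗; k=4: GGTT vs CTCT ✗; k=5: TGGTT vs CTCTT ✗; k=6: ATGGTT vs CTCTTC ✗; k=7: AATGGTT vs CTCTTCG ✗.
No overlap length from 1 to 7 is perfect, so the longest perfect 3' overlap is 0.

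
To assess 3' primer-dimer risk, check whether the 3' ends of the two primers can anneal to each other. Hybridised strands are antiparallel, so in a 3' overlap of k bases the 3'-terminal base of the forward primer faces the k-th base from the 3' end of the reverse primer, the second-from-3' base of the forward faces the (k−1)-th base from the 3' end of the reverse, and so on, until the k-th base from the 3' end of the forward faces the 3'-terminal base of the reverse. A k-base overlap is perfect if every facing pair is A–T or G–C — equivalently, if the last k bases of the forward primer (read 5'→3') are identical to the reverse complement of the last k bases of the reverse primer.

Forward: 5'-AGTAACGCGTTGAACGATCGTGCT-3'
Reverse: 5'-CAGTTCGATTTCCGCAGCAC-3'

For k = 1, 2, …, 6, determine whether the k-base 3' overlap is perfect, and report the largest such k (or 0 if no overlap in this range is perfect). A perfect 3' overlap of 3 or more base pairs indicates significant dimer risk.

Longest perfect overlap: 5 complementary base pairs; significant dimer risk (threshold 3).

Last 6 bases (5'→3') — forward …CGTGCT, reverse …CAGCAC.
Reverse complement of the reverse primer's last 6 bases: GTGCTG; its first k bases are the reverse complement of the reverse primer's last k bases, so a perfect k-base overlap needs the forward primer's last k bases to equal them.
Comparing (forward last k vs required): k=1: T vs G ✗; k=2: CT vs GT ✗; k=3: GCT vs GTG ✗; k=4: TGCT vs GTGC ✗; k=5: GTGCT vs GTGCT ✓; k=6: CGTGCT vs GTGCTG ✗.
Only k = 5 is perfect, so the longest perfect 3' overlap is 5.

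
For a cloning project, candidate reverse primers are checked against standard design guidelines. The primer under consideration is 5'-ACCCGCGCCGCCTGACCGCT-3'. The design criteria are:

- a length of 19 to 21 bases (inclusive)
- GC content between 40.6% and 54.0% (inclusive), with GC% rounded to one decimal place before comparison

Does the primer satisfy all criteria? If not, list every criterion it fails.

Fails: GC content.

Base counts: A=2, T=2, G=5, C=11 (length 20).
length: length 20 ✓
GC content: GC 16/20 = 80.0%, outside 40.6–54.0% ✗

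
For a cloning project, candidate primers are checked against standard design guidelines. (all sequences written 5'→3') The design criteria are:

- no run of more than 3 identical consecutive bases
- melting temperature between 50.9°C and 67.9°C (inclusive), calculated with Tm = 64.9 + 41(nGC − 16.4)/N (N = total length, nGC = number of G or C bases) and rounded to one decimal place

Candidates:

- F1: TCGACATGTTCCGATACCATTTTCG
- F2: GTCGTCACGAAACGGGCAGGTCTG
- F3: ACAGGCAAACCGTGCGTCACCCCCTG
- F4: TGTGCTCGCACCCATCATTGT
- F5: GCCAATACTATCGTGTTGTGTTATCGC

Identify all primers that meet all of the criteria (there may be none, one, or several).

F2, F4 and F5.

F1 (25 nt, A=5 T=9 G=4 C=7): longest run = 4, exceeds 3 ✗; Tm = 64.9 + 41·(11 − 16.4)/25 = 56.0°C ✓ — fails.
F2 (24 nt, A=5 T=4 G=9 C=6): longest run = 3 ✓; Tm = 64.9 + 41·(15 − 16.4)/24 = 62.5°C ✓ — passes.
F3 (26 nt, A=6 T=3 G=6 C=11): longest run = 5, exceeds 3 ✗; Tm = 64.9 + 41·(17 − 16.4)/26 = 65.8°C ✓ — fails.
F4 (21 nt, A=3 T=7 G=4 C=7): longest run = 3 ✓; Tm = 64.9 + 41·(11 − 16.4)/21 = 54.4°C ✓ — passes.
F5 (27 nt, A=5 T=10 G=6 C=6): longest run = 2 ✓; Tm = 64.9 + 41·(12 − 16.4)/27 = 58.2°C ✓ — passes.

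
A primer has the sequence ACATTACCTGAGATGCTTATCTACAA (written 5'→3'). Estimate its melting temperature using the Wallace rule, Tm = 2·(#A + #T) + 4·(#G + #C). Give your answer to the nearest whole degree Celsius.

70°C

Base counts: A=9, T=8, G=3, C=6 (length 26).
Tm = 2·(9+8) + 4·(3+6) = 2·17 + 4·9 = 34 + 36 = 70°C.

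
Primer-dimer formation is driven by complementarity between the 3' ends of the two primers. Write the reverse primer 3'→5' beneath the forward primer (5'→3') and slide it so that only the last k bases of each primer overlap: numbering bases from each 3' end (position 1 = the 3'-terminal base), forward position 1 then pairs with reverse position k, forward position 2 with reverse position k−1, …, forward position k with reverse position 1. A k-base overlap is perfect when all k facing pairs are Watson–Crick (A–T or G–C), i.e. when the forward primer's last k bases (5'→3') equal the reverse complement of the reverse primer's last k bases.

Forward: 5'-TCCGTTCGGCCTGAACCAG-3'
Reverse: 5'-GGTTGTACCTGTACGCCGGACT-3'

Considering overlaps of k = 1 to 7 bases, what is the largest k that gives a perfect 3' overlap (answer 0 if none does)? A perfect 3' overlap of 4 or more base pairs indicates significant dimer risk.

Longest perfect overlap: 2 complementary base pairs; below the dimer-risk threshold (threshold 4).

Last 7 bases (5'→3') — forward …GAACCAG, reverse …CCGGACT.
Reverse complement of the reverse primer's last 7 bases: AGTCCGG; its first k bases are the reverse complement of the reverse primer's last k bases, so a perfect k-base overlap needs the forward primer's last k bases to equal them.
Comparing (forward last k vs required): k=1: G vs A ✗; k=2: AG vs AG ✓; k=3: CAG vs AGT ✗; k=4: CCAG vs AGTC ✗; k=5: ACCAG vs AGTCC ✗; k=6: AACCAG vs AGTCCG ✗; k=7: GAACCAG vs AGTCCGG ✗.
Only k = 2 is perfect, so the longest perfect 3' overlap is 2.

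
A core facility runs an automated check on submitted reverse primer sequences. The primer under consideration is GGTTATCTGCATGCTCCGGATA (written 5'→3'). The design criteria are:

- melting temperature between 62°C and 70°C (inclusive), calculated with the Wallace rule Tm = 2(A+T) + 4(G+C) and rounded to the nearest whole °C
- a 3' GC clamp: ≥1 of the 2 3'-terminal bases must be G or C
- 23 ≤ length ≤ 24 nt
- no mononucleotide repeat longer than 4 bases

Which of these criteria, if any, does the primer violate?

Fails: GC clamp, length.

Base counts: A=4, T=7, G=6, C=5 (length 22).
Tm: Tm = 2·11 + 4·11 = 66°C ✓
GC clamp: 3' end TA has 0 G/C, need ≥1 ✗
length: length 22, outside 23–24 ✗
homopolymer run: longest run = 2 ✓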